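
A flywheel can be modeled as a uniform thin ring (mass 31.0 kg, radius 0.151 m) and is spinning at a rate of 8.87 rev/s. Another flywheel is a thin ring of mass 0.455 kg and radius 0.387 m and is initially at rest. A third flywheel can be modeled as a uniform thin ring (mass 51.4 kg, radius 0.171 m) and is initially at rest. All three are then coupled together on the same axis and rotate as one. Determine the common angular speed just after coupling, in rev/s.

No external torque acts about the common axis, so total angular momentum is conserved.
Moments of inertia: I_A = (31.0)(0.151)² = 0.7068 kg·m²; I_B = (0.455)(0.387)² = 0.06814 kg·m²; I_C = (51.4)(0.171)² = 1.503 kg·m².
Taking A's sense as positive: L = (0.7068)(8.87) = 6.270 kg·m²·rev/s.
Combined I = 0.7068 + 0.06814 + 1.503 = 2.278 kg·m².
ω_f = L / I = 6.270 / 2.278 = 2.752 rev/s.

|ω_f| ≈ 2.75 rev/s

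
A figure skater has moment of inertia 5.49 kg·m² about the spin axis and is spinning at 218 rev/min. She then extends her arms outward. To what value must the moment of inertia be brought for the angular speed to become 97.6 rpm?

I₂ ≈ 12.3 kg·m²

Angular momentum about the spin axis is conserved since the torque about it is zero.
I₂ = I₁ω₁ / ω₂ = (5.49)(218) / (97.6) = 12.26 kg·m².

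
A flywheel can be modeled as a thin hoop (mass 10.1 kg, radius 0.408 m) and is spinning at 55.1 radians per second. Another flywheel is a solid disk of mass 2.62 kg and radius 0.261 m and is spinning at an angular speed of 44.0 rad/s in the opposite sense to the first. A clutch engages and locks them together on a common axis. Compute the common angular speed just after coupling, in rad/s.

|ω_f| ≈ 50.1 rad/s

The coupling torques are internal; angular momentum about the shared axis is conserved.
Moments of inertia: I_A = (10.1)(0.408)² = 1.681 kg·m²; I_B = ½(2.62)(0.261)² = 0.08924 kg·m².
Taking A's sense as positive: L = (1.681)(55.1) − (0.08924)(44.0) = 88.71 kg·m²·rad/s.
Combined I = 1.681 + 0.08924 = 1.771 kg·m².
ω_f = L / I = 88.71 / 1.771 = 50.11 rad/s.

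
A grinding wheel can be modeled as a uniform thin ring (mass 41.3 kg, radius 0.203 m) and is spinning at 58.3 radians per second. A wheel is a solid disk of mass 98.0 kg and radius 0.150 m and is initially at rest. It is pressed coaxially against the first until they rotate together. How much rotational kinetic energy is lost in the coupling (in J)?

ΔKE lost ≈ 1140 J

The coupling torques are internal; angular momentum about the shared axis is conserved.
Moments of inertia: I_A = (41.3)(0.203)² = 1.702 kg·m²; I_B = ½(98.0)(0.150)² = 1.102 kg·m².
Taking A's sense as positive: L = (1.702)(58.3) = 99.22 kg·m²·rad/s.
Combined I = 1.702 + 1.102 = 2.804 kg·m².
ω_f = L / I = 99.22 / 2.804 = 35.38 rad/s.
KE_i = ½ΣIω² = 2892 J; KE_f = ½(2.804)(35.38)² = 1755 J.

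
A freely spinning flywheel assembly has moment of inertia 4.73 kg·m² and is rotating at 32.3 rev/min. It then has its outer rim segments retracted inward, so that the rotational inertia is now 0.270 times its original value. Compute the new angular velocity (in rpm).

ω₂ ≈ 120 rpm

With no external torque about the axis, L is conserved: I₁ω₁ = I₂ω₂.
I₂ = 0.270 × 4.73 = 1.277 kg·m².
ω₂ = I₁ω₁ / I₂ = (4.730)(32.3 rpm) / (1.277) = 119.6 rpm.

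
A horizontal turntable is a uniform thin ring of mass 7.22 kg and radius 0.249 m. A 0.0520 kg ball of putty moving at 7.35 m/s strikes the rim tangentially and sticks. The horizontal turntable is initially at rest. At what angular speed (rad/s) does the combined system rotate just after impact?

The axle reaction passes through the axle and exerts no torque about it; angular momentum about the axle is conserved through the impact.
I_p = (7.22)(0.249)² = 0.4476 kg·m². Taking the sense of the ball of putty's angular momentum as positive, L_{ball} = m v R = (0.0520)(7.35)(0.249) = 0.09517 kg·m²/s.
L_i = 0 + 0.09517 = 0.09517 kg·m²/s.
After sticking, I_f = I_p + m R² = 0.4476 + (0.0520)(0.249)² = 0.4509 kg·m².
ω_f = L_i / I_f = 0.09517 / 0.4509 = 0.2111 rad/s.

|ω_f| ≈ 0.211 rad/s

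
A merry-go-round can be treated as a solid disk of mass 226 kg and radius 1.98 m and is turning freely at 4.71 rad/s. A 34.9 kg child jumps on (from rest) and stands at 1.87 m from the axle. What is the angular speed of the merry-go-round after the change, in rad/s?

ω_f ≈ 3.69 rad/s

The added mass arrives with no angular momentum about the axle, and any external torque about the axle is negligible, so the system's angular momentum is conserved.
I_p = ½(226)(1.98)² = 443.0 kg·m².
Added inertia Σmr² = (34.9)(1.87)² = 122.0 kg·m²; I_f = 443.0 + 122.0 = 565.0 kg·m².
ω_f = I_p ω_i / I_f = (443.0)(4.71) / 565.0 = 3.693 rad/s.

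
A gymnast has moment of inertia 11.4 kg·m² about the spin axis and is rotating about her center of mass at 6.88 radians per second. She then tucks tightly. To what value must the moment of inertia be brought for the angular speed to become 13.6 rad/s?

I₂ ≈ 5.77 kg·m²

Angular momentum about the spin axis is conserved since the torque about it is zero.
I₂ = I₁ω₁ / ω₂ = (11.4)(6.88) / (13.6) = 5.767 kg·m².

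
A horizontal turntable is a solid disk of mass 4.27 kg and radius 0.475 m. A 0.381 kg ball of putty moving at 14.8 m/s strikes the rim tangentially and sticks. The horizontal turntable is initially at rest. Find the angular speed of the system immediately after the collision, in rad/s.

The axle reaction passes through the axle and exerts no torque about it; angular momentum about the axle is conserved through the impact.
I_p = ½(4.27)(0.475)² = 0.4817 kg·m². Taking the sense of the ball of putty's angular momentum as positive, L_{ball} = m v R = (0.381)(14.8)(0.475) = 2.678 kg·m²/s.
L_i = 0 + 2.678 = 2.678 kg·m²/s.
After sticking, I_f = I_p + m R² = 0.4817 + (0.381)(0.475)² = 0.5677 kg·m².
ω_f = L_i / I_f = 2.678 / 0.5677 = 4.718 rad/s.

|ω_f| ≈ 4.72 rad/s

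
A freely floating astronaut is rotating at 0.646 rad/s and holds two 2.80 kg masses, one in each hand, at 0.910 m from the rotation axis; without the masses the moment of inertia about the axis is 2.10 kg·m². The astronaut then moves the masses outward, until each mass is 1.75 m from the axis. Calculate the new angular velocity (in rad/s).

ω₂ ≈ 0.226 rad/s

No external torque acts about the spin axis, so angular momentum is conserved.
I₁ = 2.10 + 2(2.80)(0.910)² = 6.737 kg·m²; I₂ = 2.10 + 2(2.80)(1.75)² = 19.25 kg·m².
ω₂ = I₁ω₁ / I₂ = (6.737)(0.646 rad/s) / (19.25) = 0.2261 rad/s.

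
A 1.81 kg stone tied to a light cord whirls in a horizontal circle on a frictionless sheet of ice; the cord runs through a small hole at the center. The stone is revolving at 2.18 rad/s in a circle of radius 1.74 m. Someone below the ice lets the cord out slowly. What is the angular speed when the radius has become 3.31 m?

ω₂ ≈ 0.602 rad/s

No torque about the axis ⇒ m r₁² ω₁ = m r₂² ω₂.
ω₂ = ω₁ (r₁/r₂)² = (2.18)(1.74/3.31)² = 0.6024 rad/s.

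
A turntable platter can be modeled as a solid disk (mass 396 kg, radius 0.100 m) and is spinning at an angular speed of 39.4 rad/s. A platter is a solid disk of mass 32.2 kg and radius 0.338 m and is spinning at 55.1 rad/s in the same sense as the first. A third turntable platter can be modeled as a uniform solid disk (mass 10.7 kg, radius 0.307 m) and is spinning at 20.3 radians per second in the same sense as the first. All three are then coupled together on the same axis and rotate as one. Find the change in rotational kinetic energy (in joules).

ΔKE ≈ -276 J

No external torque acts about the common axis, so total angular momentum is conserved.
Moments of inertia: I_A = ½(396)(0.100)² = 1.980 kg·m²; I_B = ½(32.2)(0.338)² = 1.839 kg·m²; I_C = ½(10.7)(0.307)² = 0.5042 kg·m².
Taking A's sense as positive: L = (1.980)(39.4) + (1.839)(55.1) + (0.5042)(20.3) = 189.6 kg·m²·rad/s.
Combined I = 1.980 + 1.839 + 0.5042 = 4.324 kg·m².
ω_f = L / I = 189.6 / 4.324 = 43.85 rad/s.
KE_i = ½ΣIω² = 4433 J; KE_f = ½(4.324)(43.85)² = 4157 J.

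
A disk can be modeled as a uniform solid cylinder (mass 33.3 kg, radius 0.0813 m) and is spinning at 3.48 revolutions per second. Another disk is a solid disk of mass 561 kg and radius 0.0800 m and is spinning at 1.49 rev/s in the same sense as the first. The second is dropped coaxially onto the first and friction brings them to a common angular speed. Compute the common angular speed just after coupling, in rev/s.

The coupling torques are internal; angular momentum about the shared axis is conserved.
Moments of inertia: I_A = ½(33.3)(0.0813)² = 0.1101 kg·m²; I_B = ½(561)(0.0800)² = 1.795 kg·m².
Taking A's sense as positive: L = (0.1101)(3.48) + (1.795)(1.49) = 3.058 kg·m²·rev/s.
Combined I = 0.1101 + 1.795 = 1.905 kg·m².
ω_f = L / I = 3.058 / 1.905 = 1.605 rev/s.

|ω_f| ≈ 1.60 rev/s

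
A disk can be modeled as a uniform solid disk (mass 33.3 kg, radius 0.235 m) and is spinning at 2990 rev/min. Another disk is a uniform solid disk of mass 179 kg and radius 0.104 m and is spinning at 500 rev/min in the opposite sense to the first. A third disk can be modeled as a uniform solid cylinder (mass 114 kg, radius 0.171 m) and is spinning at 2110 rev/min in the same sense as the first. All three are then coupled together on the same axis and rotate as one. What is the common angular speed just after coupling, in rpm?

|ω_f| ≈ 1630 rpm

The coupling torques are internal; angular momentum about the shared axis is conserved.
Moments of inertia: I_A = ½(33.3)(0.235)² = 0.9195 kg·m²; I_B = ½(179)(0.104)² = 0.9680 kg·m²; I_C = ½(114)(0.171)² = 1.667 kg·m².
Taking A's sense as positive: L = (0.9195)(2990) − (0.9680)(500) + (1.667)(2110) = 5782 kg·m²·rpm.
Combined I = 0.9195 + 0.9680 + 1.667 = 3.554 kg·m².
ω_f = L / I = 5782 / 3.554 = 1627 rpm.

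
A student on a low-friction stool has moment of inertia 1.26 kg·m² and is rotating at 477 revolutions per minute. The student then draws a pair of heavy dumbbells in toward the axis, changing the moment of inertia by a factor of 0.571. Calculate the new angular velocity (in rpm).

With no external torque about the axis, L is conserved: I₁ω₁ = I₂ω₂.
I₂ = 0.571 × 1.26 = 0.7195 kg·m².
ω₂ = I₁ω₁ / I₂ = (1.260)(477 rpm) / (0.7195) = 835.4 rpm.

ω₂ ≈ 835 rpm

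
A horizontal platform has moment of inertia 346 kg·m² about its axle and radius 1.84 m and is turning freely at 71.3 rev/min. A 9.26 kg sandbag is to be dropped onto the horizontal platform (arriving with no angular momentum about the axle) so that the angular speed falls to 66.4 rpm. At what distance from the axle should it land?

The added mass arrives with no angular momentum about the axle, and any external torque about the axle is negligible, so the system's angular momentum is conserved.
I_p ω_i = (I_p + m r²) ω_f ⇒ m r² = I_p(ω_i/ω_f − 1) = 346.0(71.3/66.4 − 1) = 25.53 kg·m².
r = √(25.53/9.26) = 1.661 m.

r ≈ 1.66 m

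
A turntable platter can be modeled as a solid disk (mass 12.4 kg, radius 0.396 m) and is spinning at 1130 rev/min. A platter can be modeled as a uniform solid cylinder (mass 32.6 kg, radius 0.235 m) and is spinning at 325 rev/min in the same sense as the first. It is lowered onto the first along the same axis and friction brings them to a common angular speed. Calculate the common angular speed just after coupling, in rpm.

No external torque acts about the common axis, so total angular momentum is conserved.
Moments of inertia: I_A = ½(12.4)(0.396)² = 0.9723 kg·m²; I_B = ½(32.6)(0.235)² = 0.9002 kg·m².
Taking A's sense as positive: L = (0.9723)(1130) + (0.9002)(325) = 1391 kg·m²·rpm.
Combined I = 0.9723 + 0.9002 = 1.872 kg·m².
ω_f = L / I = 1391 / 1.872 = 743.0 rpm.

|ω_f| ≈ 743 rpm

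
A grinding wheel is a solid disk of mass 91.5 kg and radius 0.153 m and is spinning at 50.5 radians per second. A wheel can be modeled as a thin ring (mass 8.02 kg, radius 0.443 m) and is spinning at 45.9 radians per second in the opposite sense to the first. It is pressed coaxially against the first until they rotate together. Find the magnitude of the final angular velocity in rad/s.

The coupling torques are internal; angular momentum about the shared axis is conserved.
Moments of inertia: I_A = ½(91.5)(0.153)² = 1.071 kg·m²; I_B = (8.02)(0.443)² = 1.574 kg·m².
Taking A's sense as positive: L = (1.071)(50.5) − (1.574)(45.9) = -18.16 kg·m²·rad/s.
Combined I = 1.071 + 1.574 = 2.645 kg·m².
ω_f = L / I = -18.16 / 2.645 = -6.866 rad/s.

|ω_f| ≈ 6.87 rad/s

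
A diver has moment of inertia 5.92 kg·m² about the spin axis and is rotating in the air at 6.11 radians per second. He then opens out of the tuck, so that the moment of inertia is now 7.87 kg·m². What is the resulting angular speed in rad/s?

ω₂ ≈ 4.60 rad/s

No external torque acts about the spin axis, so angular momentum is conserved.
ω₂ = I₁ω₁ / I₂ = (5.920)(6.11 rad/s) / (7.870) = 4.596 rad/s.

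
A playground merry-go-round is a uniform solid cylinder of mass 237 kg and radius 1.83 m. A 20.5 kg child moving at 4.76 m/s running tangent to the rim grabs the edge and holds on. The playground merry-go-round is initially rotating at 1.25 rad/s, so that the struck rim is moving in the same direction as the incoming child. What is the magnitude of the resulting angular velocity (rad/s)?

|ω_f| ≈ 1.45 rad/s

About the axle the impulsive forces during the collision are internal, so angular momentum about that axis is conserved.
I_p = ½(237)(1.83)² = 396.8 kg·m². Taking the sense of the child's angular momentum as positive, L_{child} = m v R = (20.5)(4.76)(1.83) = 178.6 kg·m²/s.
L_i = +I_p ω_p + m v R = +(396.8)(1.25) + 178.6 = 674.6 kg·m²/s.
After sticking, I_f = I_p + m R² = 396.8 + (20.5)(1.83)² = 465.5 kg·m².
ω_f = L_i / I_f = 674.6 / 465.5 = 1.449 rad/s.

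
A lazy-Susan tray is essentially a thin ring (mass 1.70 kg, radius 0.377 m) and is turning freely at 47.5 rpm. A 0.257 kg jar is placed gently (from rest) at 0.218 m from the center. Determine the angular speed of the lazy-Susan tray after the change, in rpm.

ω_f ≈ 45.2 rpm

No external torque acts about the center; L_before = L_after.
I_p = (1.70)(0.377)² = 0.2416 kg·m².
Added inertia Σmr² = (0.257)(0.218)² = 0.01221 kg·m²; I_f = 0.2416 + 0.01221 = 0.2538 kg·m².
ω_f = I_p ω_i / I_f = (0.2416)(47.5) / 0.2538 = 45.21 rpm.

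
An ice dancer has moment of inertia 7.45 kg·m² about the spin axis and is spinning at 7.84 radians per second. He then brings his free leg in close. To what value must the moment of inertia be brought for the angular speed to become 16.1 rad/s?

No external torque acts about the spin axis, so angular momentum is conserved.
I₂ = I₁ω₁ / ω₂ = (7.45)(7.84) / (16.1) = 3.628 kg·m².

I₂ ≈ 3.63 kg·m²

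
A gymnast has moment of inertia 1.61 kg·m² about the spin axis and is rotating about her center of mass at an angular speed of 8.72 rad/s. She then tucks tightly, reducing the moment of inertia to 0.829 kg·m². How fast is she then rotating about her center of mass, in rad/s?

Angular momentum about the spin axis is conserved since the torque about it is zero.
ω₂ = I₁ω₁ / I₂ = (1.610)(8.72 rad/s) / (0.8290) = 16.94 rad/s.

ω₂ ≈ 16.9 rad/s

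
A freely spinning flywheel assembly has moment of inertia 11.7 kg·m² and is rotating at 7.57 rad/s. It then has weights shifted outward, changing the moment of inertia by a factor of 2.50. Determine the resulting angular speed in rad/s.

With no external torque about the axis, L is conserved: I₁ω₁ = I₂ω₂.
I₂ = 2.50 × 11.7 = 29.25 kg·m².
ω₂ = I₁ω₁ / I₂ = (11.70)(7.57 rad/s) / (29.25) = 3.028 rad/s.

ω₂ ≈ 3.03 rad/s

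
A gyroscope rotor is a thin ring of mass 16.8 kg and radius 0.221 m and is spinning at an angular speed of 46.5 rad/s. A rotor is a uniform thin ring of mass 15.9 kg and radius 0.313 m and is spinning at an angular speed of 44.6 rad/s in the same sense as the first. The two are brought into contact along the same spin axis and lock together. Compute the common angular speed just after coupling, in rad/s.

|ω_f| ≈ 45.3 rad/s

No external torque acts about the common axis, so total angular momentum is conserved.
Moments of inertia: I_A = (16.8)(0.221)² = 0.8205 kg·m²; I_B = (15.9)(0.313)² = 1.558 kg·m².
Taking A's sense as positive: L = (0.8205)(46.5) + (1.558)(44.6) = 107.6 kg·m²·rad/s.
Combined I = 0.8205 + 1.558 = 2.378 kg·m².
ω_f = L / I = 107.6 / 2.378 = 45.26 rad/s.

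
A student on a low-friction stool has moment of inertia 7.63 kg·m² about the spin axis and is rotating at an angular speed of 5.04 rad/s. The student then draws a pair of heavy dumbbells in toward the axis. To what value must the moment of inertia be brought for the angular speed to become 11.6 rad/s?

I₂ ≈ 3.32 kg·m²

Angular momentum about the spin axis is conserved since the torque about it is zero.
I₂ = I₁ω₁ / ω₂ = (7.63)(5.04) / (11.6) = 3.315 kg·m².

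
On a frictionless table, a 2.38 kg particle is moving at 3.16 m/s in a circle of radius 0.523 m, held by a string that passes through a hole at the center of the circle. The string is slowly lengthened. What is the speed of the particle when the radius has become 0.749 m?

Central (radial) force ⇒ zero torque about the center ⇒ m v r is constant.
v₂ = v₁ r₁ / r₂ = (3.16)(0.523) / (0.749) = 2.207 m/s.

v₂ ≈ 2.21 m/s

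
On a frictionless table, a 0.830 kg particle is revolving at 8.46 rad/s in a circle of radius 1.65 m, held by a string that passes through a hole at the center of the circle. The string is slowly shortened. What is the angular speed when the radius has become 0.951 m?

ω₂ ≈ 25.5 rad/s

The constraining force is radial, so m r² ω about the center is conserved.
ω₂ = ω₁ (r₁/r₂)² = (8.46)(1.65/0.951)² = 25.47 rad/s.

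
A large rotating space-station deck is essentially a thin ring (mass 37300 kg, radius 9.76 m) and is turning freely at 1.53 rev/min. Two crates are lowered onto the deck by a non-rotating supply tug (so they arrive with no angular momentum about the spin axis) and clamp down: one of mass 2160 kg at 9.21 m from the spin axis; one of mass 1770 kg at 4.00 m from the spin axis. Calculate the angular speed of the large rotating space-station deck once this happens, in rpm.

ω_f ≈ 1.44 rpm

No external torque acts about the spin axis; L_before = L_after.
I_p = (37300)(9.76)² = 3.553e+06 kg·m².
Added inertia Σmr² = (2160)(9.21)² + (1770)(4.00)² = 2.115e+05 kg·m²; I_f = 3.553e+06 + 2.115e+05 = 3.765e+06 kg·m².
ω_f = I_p ω_i / I_f = (3.553e+06)(1.53) / 3.765e+06 = 1.444 rpm.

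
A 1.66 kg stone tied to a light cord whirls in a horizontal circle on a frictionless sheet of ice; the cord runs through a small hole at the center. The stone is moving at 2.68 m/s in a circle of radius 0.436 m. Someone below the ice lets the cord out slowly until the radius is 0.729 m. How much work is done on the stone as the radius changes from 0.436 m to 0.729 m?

Central (radial) force ⇒ zero torque about the center ⇒ m v r is constant.
v₂ = v₁ r₁ / r₂ = (2.68)(0.436) / (0.729) = 1.603 m/s.
W = ΔKE = ½m(v₂² − v₁²) = -3.829 J.

W ≈ -3.83 J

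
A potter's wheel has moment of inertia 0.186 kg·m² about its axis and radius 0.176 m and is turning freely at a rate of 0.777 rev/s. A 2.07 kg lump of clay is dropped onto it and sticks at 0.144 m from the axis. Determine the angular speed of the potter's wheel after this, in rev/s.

The added mass arrives with no angular momentum about the axis, and any external torque about the axis is negligible, so the system's angular momentum is conserved.
Added inertia Σmr² = (2.07)(0.144)² = 0.04292 kg·m²; I_f = 0.1860 + 0.04292 = 0.2289 kg·m².
ω_f = I_p ω_i / I_f = (0.1860)(0.777) / 0.2289 = 0.6313 rev/s.

ω_f ≈ 0.631 rev/s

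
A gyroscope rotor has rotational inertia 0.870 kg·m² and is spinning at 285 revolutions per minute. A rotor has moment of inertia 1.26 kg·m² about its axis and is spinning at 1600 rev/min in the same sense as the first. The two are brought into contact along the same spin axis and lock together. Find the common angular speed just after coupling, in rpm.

|ω_f| ≈ 1060 rpm

No external torque acts about the common axis, so total angular momentum is conserved.
Taking A's sense as positive: L = (0.8700)(285) + (1.260)(1600) = 2264 kg·m²·rpm.
Combined I = 0.8700 + 1.260 = 2.130 kg·m².
ω_f = L / I = 2264 / 2.130 = 1063 rpm.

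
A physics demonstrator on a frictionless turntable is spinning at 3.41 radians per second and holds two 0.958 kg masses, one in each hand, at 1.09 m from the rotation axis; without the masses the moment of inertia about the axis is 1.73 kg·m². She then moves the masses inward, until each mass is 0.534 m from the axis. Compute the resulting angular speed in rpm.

ω₂ ≈ 57.3 rpm

No external torque acts about the spin axis, so angular momentum is conserved.
I₁ = 1.73 + 2(0.958)(1.09)² = 4.006 kg·m²; I₂ = 1.73 + 2(0.958)(0.534)² = 2.276 kg·m².
ω₂ = I₁ω₁ / I₂ = (4.006)(3.41 rad/s) / (2.276) = 6.002 rad/s = 57.31 rpm.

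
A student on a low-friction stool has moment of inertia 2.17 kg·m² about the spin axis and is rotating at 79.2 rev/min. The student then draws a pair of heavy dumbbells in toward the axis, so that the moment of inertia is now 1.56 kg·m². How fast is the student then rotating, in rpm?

No external torque acts about the spin axis, so angular momentum is conserved.
ω₂ = I₁ω₁ / I₂ = (2.170)(79.2 rpm) / (1.560) = 110.2 rpm.

ω₂ ≈ 110 rpm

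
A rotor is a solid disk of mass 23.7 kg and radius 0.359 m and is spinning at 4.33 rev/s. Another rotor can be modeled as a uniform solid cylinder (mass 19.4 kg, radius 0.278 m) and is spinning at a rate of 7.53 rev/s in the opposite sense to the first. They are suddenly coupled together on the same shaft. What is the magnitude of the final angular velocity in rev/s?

The coupling torques are internal; angular momentum about the shared axis is conserved.
Moments of inertia: I_A = ½(23.7)(0.359)² = 1.527 kg·m²; I_B = ½(19.4)(0.278)² = 0.7497 kg·m².
Taking A's sense as positive: L = (1.527)(4.33) − (0.7497)(7.53) = 0.9680 kg·m²·rev/s.
Combined I = 1.527 + 0.7497 = 2.277 kg·m².
ω_f = L / I = 0.9680 / 2.277 = 0.4252 rev/s.

|ω_f| ≈ 0.425 rev/s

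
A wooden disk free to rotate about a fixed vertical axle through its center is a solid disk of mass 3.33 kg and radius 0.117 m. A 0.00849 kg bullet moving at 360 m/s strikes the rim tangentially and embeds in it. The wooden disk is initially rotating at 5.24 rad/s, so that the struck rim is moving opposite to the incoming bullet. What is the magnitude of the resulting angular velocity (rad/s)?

About the axle the impulsive forces during the collision are internal, so angular momentum about that axis is conserved.
I_p = ½(3.33)(0.117)² = 0.02279 kg·m². Taking the sense of the bullet's angular momentum as positive, L_{bullet} = m v R = (0.00849)(360)(0.117) = 0.3576 kg·m²/s.
L_i = −I_p ω_p + m v R = −(0.02279)(5.24) + 0.3576 = 0.2382 kg·m²/s.
After sticking, I_f = I_p + m R² = 0.02279 + (0.00849)(0.117)² = 0.02291 kg·m².
ω_f = L_i / I_f = 0.2382 / 0.02291 = 10.40 rad/s.

|ω_f| ≈ 10.4 rad/s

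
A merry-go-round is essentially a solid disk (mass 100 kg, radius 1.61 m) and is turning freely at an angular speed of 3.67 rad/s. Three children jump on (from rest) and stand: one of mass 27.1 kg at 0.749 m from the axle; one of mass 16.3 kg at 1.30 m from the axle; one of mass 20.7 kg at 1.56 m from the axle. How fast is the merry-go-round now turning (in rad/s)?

No external torque acts about the axle; L_before = L_after.
I_p = ½(100)(1.61)² = 129.6 kg·m².
Added inertia Σmr² = (27.1)(0.749)² + (16.3)(1.30)² + (20.7)(1.56)² = 93.13 kg·m²; I_f = 129.6 + 93.13 = 222.7 kg·m².
ω_f = I_p ω_i / I_f = (129.6)(3.67) / 222.7 = 2.136 rad/s.

ω_f ≈ 2.14 rad/s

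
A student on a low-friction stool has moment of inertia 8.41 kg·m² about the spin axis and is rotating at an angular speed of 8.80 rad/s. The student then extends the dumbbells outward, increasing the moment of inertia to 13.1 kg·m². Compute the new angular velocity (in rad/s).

Angular momentum about the spin axis is conserved since the torque about it is zero.
ω₂ = I₁ω₁ / I₂ = (8.410)(8.80 rad/s) / (13.10) = 5.649 rad/s.

ω₂ ≈ 5.65 rad/s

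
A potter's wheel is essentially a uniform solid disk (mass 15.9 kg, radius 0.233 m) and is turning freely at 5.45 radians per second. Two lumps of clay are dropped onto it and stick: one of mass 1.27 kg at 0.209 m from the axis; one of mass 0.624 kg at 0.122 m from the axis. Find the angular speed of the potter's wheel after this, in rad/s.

No external torque acts about the axis; L_before = L_after.
I_p = ½(15.9)(0.233)² = 0.4316 kg·m².
Added inertia Σmr² = (1.27)(0.209)² + (0.624)(0.122)² = 0.06476 kg·m²; I_f = 0.4316 + 0.06476 = 0.4964 kg·m².
ω_f = I_p ω_i / I_f = (0.4316)(5.45) / 0.4964 = 4.739 rad/s.

ω_f ≈ 4.74 rad/s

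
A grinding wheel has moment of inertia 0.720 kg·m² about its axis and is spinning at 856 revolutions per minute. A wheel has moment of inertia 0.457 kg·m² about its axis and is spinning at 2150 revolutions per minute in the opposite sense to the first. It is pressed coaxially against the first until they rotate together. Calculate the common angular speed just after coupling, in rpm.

|ω_f| ≈ 311 rpm

The coupling torques are internal; angular momentum about the shared axis is conserved.
Taking A's sense as positive: L = (0.7200)(856) − (0.4570)(2150) = -366.2 kg·m²·rpm.
Combined I = 0.7200 + 0.4570 = 1.177 kg·m².
ω_f = L / I = -366.2 / 1.177 = -311.2 rpm.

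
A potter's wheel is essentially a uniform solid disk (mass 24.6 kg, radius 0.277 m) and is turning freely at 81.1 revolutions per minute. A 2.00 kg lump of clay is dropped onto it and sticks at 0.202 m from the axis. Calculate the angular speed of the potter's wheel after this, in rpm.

The added mass arrives with no angular momentum about the axis, and any external torque about the axis is negligible, so the system's angular momentum is conserved.
I_p = ½(24.6)(0.277)² = 0.9438 kg·m².
Added inertia Σmr² = (2.00)(0.202)² = 0.08161 kg·m²; I_f = 0.9438 + 0.08161 = 1.025 kg·m².
ω_f = I_p ω_i / I_f = (0.9438)(81.1) / 1.025 = 74.65 rpm.

ω_f ≈ 74.6 rpm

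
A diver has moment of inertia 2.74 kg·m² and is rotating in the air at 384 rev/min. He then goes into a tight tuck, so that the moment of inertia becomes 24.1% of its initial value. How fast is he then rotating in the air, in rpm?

With no external torque about the axis, L is conserved: I₁ω₁ = I₂ω₂.
I₂ = 0.241 × 2.74 = 0.6603 kg·m².
ω₂ = I₁ω₁ / I₂ = (2.740)(384 rpm) / (0.6603) = 1593 rpm.

ω₂ ≈ 1590 rpm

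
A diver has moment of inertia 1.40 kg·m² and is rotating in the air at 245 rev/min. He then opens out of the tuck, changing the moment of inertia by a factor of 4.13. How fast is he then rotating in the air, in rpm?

Angular momentum about the spin axis is conserved since the torque about it is zero.
I₂ = 4.13 × 1.40 = 5.782 kg·m².
ω₂ = I₁ω₁ / I₂ = (1.400)(245 rpm) / (5.782) = 59.32 rpm.

ω₂ ≈ 59.3 rpm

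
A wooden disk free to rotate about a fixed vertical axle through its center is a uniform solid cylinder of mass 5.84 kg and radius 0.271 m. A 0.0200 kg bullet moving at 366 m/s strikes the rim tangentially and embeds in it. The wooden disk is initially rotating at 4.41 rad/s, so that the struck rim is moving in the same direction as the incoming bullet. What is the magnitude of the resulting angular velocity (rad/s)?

|ω_f| ≈ 13.6 rad/s

About the axle the impulsive forces during the collision are internal, so angular momentum about that axis is conserved.
I_p = ½(5.84)(0.271)² = 0.2144 kg·m². Taking the sense of the bullet's angular momentum as positive, L_{bullet} = m v R = (0.0200)(366)(0.271) = 1.984 kg·m²/s.
L_i = +I_p ω_p + m v R = +(0.2144)(4.41) + 1.984 = 2.929 kg·m²/s.
After sticking, I_f = I_p + m R² = 0.2144 + (0.0200)(0.271)² = 0.2159 kg·m².
ω_f = L_i / I_f = 2.929 / 0.2159 = 13.57 rad/s.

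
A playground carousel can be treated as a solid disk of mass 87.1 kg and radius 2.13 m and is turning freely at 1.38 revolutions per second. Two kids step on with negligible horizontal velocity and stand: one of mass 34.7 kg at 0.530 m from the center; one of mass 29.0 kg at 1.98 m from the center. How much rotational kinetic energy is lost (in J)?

The added mass arrives with no angular momentum about the center, and any external torque about the center is negligible, so the system's angular momentum is conserved.
I_p = ½(87.1)(2.13)² = 197.6 kg·m².
Added inertia Σmr² = (34.7)(0.530)² + (29.0)(1.98)² = 123.4 kg·m²; I_f = 197.6 + 123.4 = 321.0 kg·m².
ω_f = I_p ω_i / I_f = (197.6)(1.38) / 321.0 = 0.8494 rev/s.
KE_i = ½(197.6)(8.671 rad/s)² = 7427 J; KE_f = ½(321.0)(5.337)² = 4571 J.

energy lost ≈ 2860 J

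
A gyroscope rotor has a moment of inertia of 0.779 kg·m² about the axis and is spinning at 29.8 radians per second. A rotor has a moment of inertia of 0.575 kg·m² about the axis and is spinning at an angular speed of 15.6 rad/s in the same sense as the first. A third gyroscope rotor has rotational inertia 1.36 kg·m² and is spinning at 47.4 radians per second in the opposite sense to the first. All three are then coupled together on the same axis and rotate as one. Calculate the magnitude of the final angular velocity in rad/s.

|ω_f| ≈ 11.9 rad/s

No external torque acts about the common axis, so total angular momentum is conserved.
Taking A's sense as positive: L = (0.7790)(29.8) + (0.5750)(15.6) − (1.360)(47.4) = -32.28 kg·m²·rad/s.
Combined I = 0.7790 + 0.5750 + 1.360 = 2.714 kg·m².
ω_f = L / I = -32.28 / 2.714 = -11.89 rad/s.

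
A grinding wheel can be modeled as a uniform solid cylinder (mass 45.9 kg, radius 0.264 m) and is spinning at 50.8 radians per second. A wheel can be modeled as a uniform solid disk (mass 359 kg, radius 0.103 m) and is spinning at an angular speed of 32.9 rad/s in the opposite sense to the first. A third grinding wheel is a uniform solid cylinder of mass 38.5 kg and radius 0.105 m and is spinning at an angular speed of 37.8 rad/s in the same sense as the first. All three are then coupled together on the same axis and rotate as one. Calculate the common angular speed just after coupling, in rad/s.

The coupling torques are internal; angular momentum about the shared axis is conserved.
Moments of inertia: I_A = ½(45.9)(0.264)² = 1.600 kg·m²; I_B = ½(359)(0.103)² = 1.904 kg·m²; I_C = ½(38.5)(0.105)² = 0.2122 kg·m².
Taking A's sense as positive: L = (1.600)(50.8) − (1.904)(32.9) + (0.2122)(37.8) = 26.63 kg·m²·rad/s.
Combined I = 1.600 + 1.904 + 0.2122 = 3.716 kg·m².
ω_f = L / I = 26.63 / 3.716 = 7.165 rad/s.

|ω_f| ≈ 7.17 rad/s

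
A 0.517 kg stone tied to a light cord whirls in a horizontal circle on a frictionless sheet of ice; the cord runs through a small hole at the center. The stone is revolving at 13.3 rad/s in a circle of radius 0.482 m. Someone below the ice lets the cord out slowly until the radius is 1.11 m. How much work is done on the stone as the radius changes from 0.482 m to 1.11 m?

W ≈ -8.62 J

No torque about the axis ⇒ m r₁² ω₁ = m r₂² ω₂.
ω₂ = ω₁ (r₁/r₂)² = (13.3)(0.482/1.11)² = 2.508 rad/s.
W = ΔKE = ½m(v₂² − v₁²) = -8.620 J.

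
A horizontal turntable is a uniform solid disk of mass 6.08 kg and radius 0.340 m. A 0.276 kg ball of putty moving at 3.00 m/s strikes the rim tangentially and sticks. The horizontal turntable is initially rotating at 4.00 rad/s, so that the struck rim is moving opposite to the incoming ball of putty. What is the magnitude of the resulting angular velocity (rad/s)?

The axle reaction passes through the axle and exerts no torque about it; angular momentum about the axle is conserved through the impact.
I_p = ½(6.08)(0.340)² = 0.3514 kg·m². Taking the sense of the ball of putty's angular momentum as positive, L_{ball} = m v R = (0.276)(3.00)(0.340) = 0.2815 kg·m²/s.
L_i = −I_p ω_p + m v R = −(0.3514)(4.00) + 0.2815 = -1.124 kg·m²/s.
After sticking, I_f = I_p + m R² = 0.3514 + (0.276)(0.340)² = 0.3833 kg·m².
ω_f = L_i / I_f = -1.124 / 0.3833 = -2.933 rad/s.

|ω_f| ≈ 2.93 rad/s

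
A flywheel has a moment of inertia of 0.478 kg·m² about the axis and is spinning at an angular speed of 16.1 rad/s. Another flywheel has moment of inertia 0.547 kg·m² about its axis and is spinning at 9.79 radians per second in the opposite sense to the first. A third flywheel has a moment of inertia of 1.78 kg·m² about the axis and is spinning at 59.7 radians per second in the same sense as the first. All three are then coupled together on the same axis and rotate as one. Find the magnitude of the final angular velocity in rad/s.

|ω_f| ≈ 38.7 rad/s

No external torque acts about the common axis, so total angular momentum is conserved.
Taking A's sense as positive: L = (0.4780)(16.1) − (0.5470)(9.79) + (1.780)(59.7) = 108.6 kg·m²·rad/s.
Combined I = 0.4780 + 0.5470 + 1.780 = 2.805 kg·m².
ω_f = L / I = 108.6 / 2.805 = 38.72 rad/s.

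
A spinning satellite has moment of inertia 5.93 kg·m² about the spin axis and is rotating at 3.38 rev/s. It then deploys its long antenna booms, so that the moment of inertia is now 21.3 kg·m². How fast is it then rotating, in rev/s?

ω₂ ≈ 0.941 rev/s

With no external torque about the axis, L is conserved: I₁ω₁ = I₂ω₂.
ω₂ = I₁ω₁ / I₂ = (5.930)(3.38 rev/s) / (21.30) = 0.9410 rev/s.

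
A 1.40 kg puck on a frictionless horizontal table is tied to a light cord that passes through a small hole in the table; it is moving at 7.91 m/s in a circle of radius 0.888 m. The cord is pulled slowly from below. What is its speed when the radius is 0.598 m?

v₂ ≈ 11.7 m/s

Central (radial) force ⇒ zero torque about the center ⇒ m v r is constant.
v₂ = v₁ r₁ / r₂ = (7.91)(0.888) / (0.598) = 11.75 m/s.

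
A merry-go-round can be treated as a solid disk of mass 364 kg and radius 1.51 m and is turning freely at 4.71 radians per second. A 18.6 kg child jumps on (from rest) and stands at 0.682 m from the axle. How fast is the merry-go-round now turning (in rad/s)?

No external torque acts about the axle; L_before = L_after.
I_p = ½(364)(1.51)² = 415.0 kg·m².
Added inertia Σmr² = (18.6)(0.682)² = 8.651 kg·m²; I_f = 415.0 + 8.651 = 423.6 kg·m².
ω_f = I_p ω_i / I_f = (415.0)(4.71) / 423.6 = 4.614 rad/s.

ω_f ≈ 4.61 rad/s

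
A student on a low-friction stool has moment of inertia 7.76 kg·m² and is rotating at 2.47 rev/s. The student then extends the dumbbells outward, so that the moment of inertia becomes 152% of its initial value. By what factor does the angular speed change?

With no external torque about the axis, L is conserved: I₁ω₁ = I₂ω₂.
I₂ = 1.52 × 7.76 = 11.80 kg·m².
ω₂/ω₁ = I₁/I₂ = 7.760 / 11.80 = 0.6579.

ω₂/ω₁ ≈ 0.658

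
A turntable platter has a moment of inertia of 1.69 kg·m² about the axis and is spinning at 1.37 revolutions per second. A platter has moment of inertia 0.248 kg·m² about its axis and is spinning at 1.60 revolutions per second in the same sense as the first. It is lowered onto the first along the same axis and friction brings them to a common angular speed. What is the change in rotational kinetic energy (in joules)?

The coupling torques are internal; angular momentum about the shared axis is conserved.
Taking A's sense as positive: L = (1.690)(1.37) + (0.2480)(1.60) = 2.712 kg·m²·rev/s.
Combined I = 1.690 + 0.2480 = 1.938 kg·m².
ω_f = L / I = 2.712 / 1.938 = 1.399 rev/s.
KE_i = ½ΣIω² = 75.14 J; KE_f = ½(1.938)(8.793)² = 74.92 J.

ΔKE ≈ -0.226 J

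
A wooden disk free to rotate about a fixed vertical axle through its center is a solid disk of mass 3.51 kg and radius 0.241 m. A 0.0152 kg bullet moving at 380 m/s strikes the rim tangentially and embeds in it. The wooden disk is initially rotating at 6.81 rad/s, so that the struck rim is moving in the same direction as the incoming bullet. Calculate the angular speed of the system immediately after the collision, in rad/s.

About the axle the impulsive forces during the collision are internal, so angular momentum about that axis is conserved.
I_p = ½(3.51)(0.241)² = 0.1019 kg·m². Taking the sense of the bullet's angular momentum as positive, L_{bullet} = m v R = (0.0152)(380)(0.241) = 1.392 kg·m²/s.
L_i = +I_p ω_p + m v R = +(0.1019)(6.81) + 1.392 = 2.086 kg·m²/s.
After sticking, I_f = I_p + m R² = 0.1019 + (0.0152)(0.241)² = 0.1028 kg·m².
ω_f = L_i / I_f = 2.086 / 0.1028 = 20.29 rad/s.

|ω_f| ≈ 20.3 rad/s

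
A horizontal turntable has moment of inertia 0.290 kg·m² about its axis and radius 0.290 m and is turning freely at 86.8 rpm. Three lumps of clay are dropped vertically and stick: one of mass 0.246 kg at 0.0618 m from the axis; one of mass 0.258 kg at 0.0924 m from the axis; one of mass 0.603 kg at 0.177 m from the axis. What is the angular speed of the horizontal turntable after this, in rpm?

ω_f ≈ 80.7 rpm

The added mass arrives with no angular momentum about the axis, and any external torque about the axis is negligible, so the system's angular momentum is conserved.
Added inertia Σmr² = (0.246)(0.0618)² + (0.258)(0.0924)² + (0.603)(0.177)² = 0.02203 kg·m²; I_f = 0.2900 + 0.02203 = 0.3120 kg·m².
ω_f = I_p ω_i / I_f = (0.2900)(86.8) / 0.3120 = 80.67 rpm.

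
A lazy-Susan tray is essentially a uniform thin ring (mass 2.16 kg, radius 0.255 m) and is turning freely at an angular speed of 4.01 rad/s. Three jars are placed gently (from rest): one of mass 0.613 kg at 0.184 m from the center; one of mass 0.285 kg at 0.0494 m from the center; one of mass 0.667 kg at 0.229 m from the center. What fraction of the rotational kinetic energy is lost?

fraction ≈ 0.287

No external torque acts about the center; L_before = L_after.
I_p = (2.16)(0.255)² = 0.1405 kg·m².
Added inertia Σmr² = (0.613)(0.184)² + (0.285)(0.0494)² + (0.667)(0.229)² = 0.05643 kg·m²; I_f = 0.1405 + 0.05643 = 0.1969 kg·m².
ω_f = I_p ω_i / I_f = (0.1405)(4.01) / 0.1969 = 2.861 rad/s.
KE_i = ½(0.1405)(4.010 rad/s)² = 1.129 J; KE_f = ½(0.1969)(2.861)² = 0.8056 J.
Fraction lost = 0.2866.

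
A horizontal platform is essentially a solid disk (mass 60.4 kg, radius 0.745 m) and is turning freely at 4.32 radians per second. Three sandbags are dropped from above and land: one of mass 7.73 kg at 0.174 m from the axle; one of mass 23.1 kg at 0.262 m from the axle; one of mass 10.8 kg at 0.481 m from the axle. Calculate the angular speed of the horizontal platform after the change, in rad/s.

ω_f ≈ 3.44 rad/s

No external torque acts about the axle; L_before = L_after.
I_p = ½(60.4)(0.745)² = 16.76 kg·m².
Added inertia Σmr² = (7.73)(0.174)² + (23.1)(0.262)² + (10.8)(0.481)² = 4.318 kg·m²; I_f = 16.76 + 4.318 = 21.08 kg·m².
ω_f = I_p ω_i / I_f = (16.76)(4.32) / 21.08 = 3.435 rad/s.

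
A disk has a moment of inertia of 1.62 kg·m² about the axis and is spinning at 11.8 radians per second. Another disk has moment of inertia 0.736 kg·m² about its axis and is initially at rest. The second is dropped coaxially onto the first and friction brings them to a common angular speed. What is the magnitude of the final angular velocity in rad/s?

|ω_f| ≈ 8.11 rad/s

The coupling torques are internal; angular momentum about the shared axis is conserved.
Taking A's sense as positive: L = (1.620)(11.8) = 19.12 kg·m²·rad/s.
Combined I = 1.620 + 0.7360 = 2.356 kg·m².
ω_f = L / I = 19.12 / 2.356 = 8.114 rad/s.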